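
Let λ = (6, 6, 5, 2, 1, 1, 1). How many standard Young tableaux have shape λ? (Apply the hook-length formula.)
# SYT of shape (6, 6, 5, 2, 1, 1, 1) = 1303638336

Hook-length formula: f^λ = n! / Π hook(c), product over all cells c of the Young diagram. For λ = (6, 6, 5, 2, 1, 1, 1), n = 22 boxes. Hook lengths by row (left-to-right, top-to-bottom): [12, 8, 6, 5, 4, 2]; [11, 7, 5, 4, 3, 1]; [9, 5, 3, 2, 1]; [5, 1]; [3]; [2]; [1]. Product of hooks = 862202880000. So f^λ = 22! / 862202880000 = 1124000727777607680000 / 862202880000 = 1303638336.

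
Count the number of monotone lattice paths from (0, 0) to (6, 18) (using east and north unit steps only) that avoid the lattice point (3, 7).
Number of paths = 90916

Total paths from (0, 0) to (6, 18): C(24, 6) = 134596. Paths through (3, 7): (paths (0, 0) → (3, 7)) × (paths (3, 7) → (6, 18)) = C(10, 3) · C(14, 3) = 120 · 364 = 43680. Avoidance count = 134596 − 43680 = 90916.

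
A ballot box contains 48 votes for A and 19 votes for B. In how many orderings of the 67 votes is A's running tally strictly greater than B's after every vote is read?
Strict-lead orderings = 10453669804277700

Total orderings of the 67 votes with 48 for A: C(67, 48) = 24151581961607100. By the Bertrand ballot formula (Cycle Lemma / reflection principle), the number of orderings in which A is strictly ahead of B throughout is (p − q)/(p + q) · C(p + q, p) = (48 − 19)/(48 + 19) · 24151581961607100 = 10453669804277700.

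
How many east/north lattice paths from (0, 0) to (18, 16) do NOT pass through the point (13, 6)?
Number of paths = 2122484034

Total paths from (0, 0) to (18, 16): C(34, 18) = 2203961430. Paths through (13, 6): (paths (0, 0) → (13, 6)) × (paths (13, 6) → (18, 16)) = C(19, 13) · C(15, 5) = 27132 · 3003 = 81477396. Avoidance count = 2203961430 − 81477396 = 2122484034.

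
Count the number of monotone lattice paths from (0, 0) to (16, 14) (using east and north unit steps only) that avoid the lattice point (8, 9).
Number of paths = 114135705

Total paths from (0, 0) to (16, 14): C(30, 16) = 145422675. Paths through (8, 9): (paths (0, 0) → (8, 9)) × (paths (8, 9) → (16, 14)) = C(17, 8) · C(13, 8) = 24310 · 1287 = 31286970. Avoidance count = 145422675 − 31286970 = 114135705.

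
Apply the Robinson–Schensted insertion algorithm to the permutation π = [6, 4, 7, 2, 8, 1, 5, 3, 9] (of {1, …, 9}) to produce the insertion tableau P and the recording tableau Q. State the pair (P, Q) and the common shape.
P = [1, 3, 8, 9] / [2, 5] / [4, 7] / [6];  Q = [1, 3, 5, 9] / [2, 7] / [4, 8] / [6];  common shape = (4, 2, 2, 1)

Row-insert the values π_1, π_2, … into P one at a time, bumping the leftmost entry strictly greater than the inserted value down to the next row. The recording tableau Q records, in position (i, j), the step at which that cell was added to P.
  Insert 6 (step 1): P = [6];  Q = [1]
  Insert 4 (step 2): P = [4] / [6];  Q = [1] / [2]
  Insert 7 (step 3): P = [4, 7] / [6];  Q = [1, 3] / [2]
  Insert 2 (step 4): P = [2, 7] / [4] / [6];  Q = [1, 3] / [2] / [4]
  Insert 8 (step 5): P = [2, 7, 8] / [4] / [6];  Q = [1, 3, 5] / [2] / [4]
  Insert 1 (step 6): P = [1, 7, 8] / [2] / [4] / [6];  Q = [1, 3, 5] / [2] / [4] / [6]
  Insert 5 (step 7): P = [1, 5, 8] / [2, 7] / [4] / [6];  Q = [1, 3, 5] / [2, 7] / [4] / [6]
  Insert 3 (step 8): P = [1, 3, 8] / [2, 5] / [4, 7] / [6];  Q = [1, 3, 5] / [2, 7] / [4, 8] / [6]
  Insert 9 (step 9): P = [1, 3, 8, 9] / [2, 5] / [4, 7] / [6];  Q = [1, 3, 5, 9] / [2, 7] / [4, 8] / [6]
Final shape: (4, 2, 2, 1).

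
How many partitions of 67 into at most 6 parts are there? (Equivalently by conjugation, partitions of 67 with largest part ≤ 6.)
p(67, parts ≤ 6) = 31943

Use the recurrence p(n, m) = p(n, m−1) + p(n−m, m): either the largest part is < m (count p(n, m−1)) or the largest part is exactly m (remove one copy of m, count p(n−m, m)). With p(0, ·) = 1 this gives p(67, parts ≤ 6) = 31943. (By conjugating Young diagrams, this also counts partitions of 67 into at most 6 parts.)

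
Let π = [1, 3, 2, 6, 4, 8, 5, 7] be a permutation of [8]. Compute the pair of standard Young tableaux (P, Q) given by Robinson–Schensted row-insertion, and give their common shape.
P = [1, 2, 4, 5, 7] / [3, 6, 8];  Q = [1, 2, 4, 6, 8] / [3, 5, 7];  common shape = (5, 3)

Row-insert the values π_1, π_2, … into P one at a time, bumping the leftmost entry strictly greater than the inserted value down to the next row. The recording tableau Q records, in position (i, j), the step at which that cell was added to P.
  Insert 1 (step 1): P = [1];  Q = [1]
  Insert 3 (step 2): P = [1, 3];  Q = [1, 2]
  Insert 2 (step 3): P = [1, 2] / [3];  Q = [1, 2] / [3]
  Insert 6 (step 4): P = [1, 2, 6] / [3];  Q = [1, 2, 4] / [3]
  Insert 4 (step 5): P = [1, 2, 4] / [3, 6];  Q = [1, 2, 4] / [3, 5]
  Insert 8 (step 6): P = [1, 2, 4, 8] / [3, 6];  Q = [1, 2, 4, 6] / [3, 5]
  Insert 5 (step 7): P = [1, 2, 4, 5] / [3, 6, 8];  Q = [1, 2, 4, 6] / [3, 5, 7]
  Insert 7 (step 8): P = [1, 2, 4, 5, 7] / [3, 6, 8];  Q = [1, 2, 4, 6, 8] / [3, 5, 7]
Final shape: (5, 3).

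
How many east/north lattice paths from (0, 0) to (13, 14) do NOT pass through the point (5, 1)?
Number of paths = 18837360

Total paths from (0, 0) to (13, 14): C(27, 13) = 20058300. Paths through (5, 1): (paths (0, 0) → (5, 1)) × (paths (5, 1) → (13, 14)) = C(6, 5) · C(21, 8) = 6 · 203490 = 1220940. Avoidance count = 20058300 − 1220940 = 18837360.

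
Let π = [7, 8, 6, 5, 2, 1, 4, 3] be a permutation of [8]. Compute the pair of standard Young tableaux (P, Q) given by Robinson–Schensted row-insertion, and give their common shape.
P = [1, 3] / [2, 4] / [5, 8] / [6] / [7];  Q = [1, 2] / [3, 7] / [4, 8] / [5] / [6];  common shape = (2, 2, 2, 1, 1)

Row-insert the values π_1, π_2, … into P one at a time, bumping the leftmost entry strictly greater than the inserted value down to the next row. The recording tableau Q records, in position (i, j), the step at which that cell was added to P.
  Insert 7 (step 1): P = [7];  Q = [1]
  Insert 8 (step 2): P = [7, 8];  Q = [1, 2]
  Insert 6 (step 3): P = [6, 8] / [7];  Q = [1, 2] / [3]
  Insert 5 (step 4): P = [5, 8] / [6] / [7];  Q = [1, 2] / [3] / [4]
  Insert 2 (step 5): P = [2, 8] / [5] / [6] / [7];  Q = [1, 2] / [3] / [4] / [5]
  Insert 1 (step 6): P = [1, 8] / [2] / [5] / [6] / [7];  Q = [1, 2] / [3] / [4] / [5] / [6]
  Insert 4 (step 7): P = [1, 4] / [2, 8] / [5] / [6] / [7];  Q = [1, 2] / [3, 7] / [4] / [5] / [6]
  Insert 3 (step 8): P = [1, 3] / [2, 4] / [5, 8] / [6] / [7];  Q = [1, 2] / [3, 7] / [4, 8] / [5] / [6]
Final shape: (2, 2, 2, 1, 1).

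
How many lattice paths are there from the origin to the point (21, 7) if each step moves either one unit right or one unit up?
Number of paths = 1184040

A monotone lattice path from (0, 0) to (21, 7) consists of 21 east steps and 7 north steps in some order, so it is determined by which 21 of the 28 steps are east. The count is C(28, 21) = 1184040.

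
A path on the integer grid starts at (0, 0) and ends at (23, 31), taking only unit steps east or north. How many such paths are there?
Number of paths = 1085929983159840

A monotone lattice path from (0, 0) to (23, 31) consists of 23 east steps and 31 north steps in some order, so it is determined by which 23 of the 54 steps are east. The count is C(54, 23) = 1085929983159840.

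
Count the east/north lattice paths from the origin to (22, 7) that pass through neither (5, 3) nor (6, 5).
Number of paths = 1180638

Inclusion–exclusion. Total paths: C(29, 22) = 1560780. Through P₁: C(8, 5)·C(21, 17) = 335160. Through P₂: C(11, 6)·C(18, 16) = 70686. Since P₁ is strictly southwest of P₂, a monotone path through both must visit P₁ then P₂; paths through both = C(8, 5)·C(3, 1)·C(18, 16) = 25704. Avoid both = 1560780 − 335160 − 70686 + 25704 = 1180638.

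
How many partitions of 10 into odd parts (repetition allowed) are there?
p_odd(10) = 10

Partitions of 10 using only odd parts 1, 3, 5, …: 9+1, 7+3, 7+1+1+1, 5+5, 5+3+1+1, 5+1+1+1+1+1, 3+3+3+1, 3+3+1+1+1+1, 3+1+1+1+1+1+1+1, 1+1+1+1+1+1+1+1+1+1. There are 10. (Euler: this equals q(10), the number of distinct-part partitions.)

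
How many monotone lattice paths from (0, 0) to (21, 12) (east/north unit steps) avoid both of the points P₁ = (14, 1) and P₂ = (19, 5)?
Number of paths = 352877856

Inclusion–exclusion. Total paths: C(33, 21) = 354817320. Through P₁: C(15, 14)·C(18, 7) = 477360. Through P₂: C(24, 19)·C(9, 2) = 1530144. Since P₁ is strictly southwest of P₂, a monotone path through both must visit P₁ then P₂; paths through both = C(15, 14)·C(9, 5)·C(9, 2) = 68040. Avoid both = 354817320 − 477360 − 1530144 + 68040 = 352877856.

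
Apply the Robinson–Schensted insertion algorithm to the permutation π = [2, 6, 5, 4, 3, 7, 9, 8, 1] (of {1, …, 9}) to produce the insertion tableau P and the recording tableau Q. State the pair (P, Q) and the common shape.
P = [1, 3, 7, 8] / [2, 9] / [4] / [5] / [6];  Q = [1, 2, 6, 7] / [3, 8] / [4] / [5] / [9];  common shape = (4, 2, 1, 1, 1)

Row-insert the values π_1, π_2, … into P one at a time, bumping the leftmost entry strictly greater than the inserted value down to the next row. The recording tableau Q records, in position (i, j), the step at which that cell was added to P.
  Insert 2 (step 1): P = [2];  Q = [1]
  Insert 6 (step 2): P = [2, 6];  Q = [1, 2]
  Insert 5 (step 3): P = [2, 5] / [6];  Q = [1, 2] / [3]
  Insert 4 (step 4): P = [2, 4] / [5] / [6];  Q = [1, 2] / [3] / [4]
  Insert 3 (step 5): P = [2, 3] / [4] / [5] / [6];  Q = [1, 2] / [3] / [4] / [5]
  Insert 7 (step 6): P = [2, 3, 7] / [4] / [5] / [6];  Q = [1, 2, 6] / [3] / [4] / [5]
  Insert 9 (step 7): P = [2, 3, 7, 9] / [4] / [5] / [6];  Q = [1, 2, 6, 7] / [3] / [4] / [5]
  Insert 8 (step 8): P = [2, 3, 7, 8] / [4, 9] / [5] / [6];  Q = [1, 2, 6, 7] / [3, 8] / [4] / [5]
  Insert 1 (step 9): P = [1, 3, 7, 8] / [2, 9] / [4] / [5] / [6];  Q = [1, 2, 6, 7] / [3, 8] / [4] / [5] / [9]
Final shape: (4, 2, 1, 1, 1).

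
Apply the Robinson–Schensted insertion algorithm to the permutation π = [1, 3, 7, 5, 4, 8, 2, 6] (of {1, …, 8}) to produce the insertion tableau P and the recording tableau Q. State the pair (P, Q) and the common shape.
P = [1, 2, 4, 6] / [3, 8] / [5] / [7];  Q = [1, 2, 3, 6] / [4, 8] / [5] / [7];  common shape = (4, 2, 1, 1)

Row-insert the values π_1, π_2, … into P one at a time, bumping the leftmost entry strictly greater than the inserted value down to the next row. The recording tableau Q records, in position (i, j), the step at which that cell was added to P.
  Insert 1 (step 1): P = [1];  Q = [1]
  Insert 3 (step 2): P = [1, 3];  Q = [1, 2]
  Insert 7 (step 3): P = [1, 3, 7];  Q = [1, 2, 3]
  Insert 5 (step 4): P = [1, 3, 5] / [7];  Q = [1, 2, 3] / [4]
  Insert 4 (step 5): P = [1, 3, 4] / [5] / [7];  Q = [1, 2, 3] / [4] / [5]
  Insert 8 (step 6): P = [1, 3, 4, 8] / [5] / [7];  Q = [1, 2, 3, 6] / [4] / [5]
  Insert 2 (step 7): P = [1, 2, 4, 8] / [3] / [5] / [7];  Q = [1, 2, 3, 6] / [4] / [5] / [7]
  Insert 6 (step 8): P = [1, 2, 4, 6] / [3, 8] / [5] / [7];  Q = [1, 2, 3, 6] / [4, 8] / [5] / [7]
Final shape: (4, 2, 1, 1).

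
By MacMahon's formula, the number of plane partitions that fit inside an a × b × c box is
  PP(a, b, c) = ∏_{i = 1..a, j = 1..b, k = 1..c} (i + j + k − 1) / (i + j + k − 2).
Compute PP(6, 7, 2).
PP(6, 7, 2) = 736164

Evaluate the triple product over i = 1..6, j = 1..7, k = 1..2. The factors are (2/1) · (3/2) · (3/2) · (4/3) · (4/3) · (5/4) · (5/4) · (6/5) · … (84 factors total). The numerators and denominators telescope so the product is an integer; carrying out the multiplication exactly gives PP(6, 7, 2) = 736164.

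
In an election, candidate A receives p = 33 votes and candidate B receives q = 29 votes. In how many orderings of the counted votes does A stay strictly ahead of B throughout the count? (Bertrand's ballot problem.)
Strict-lead orderings = 26444792798594380

Total orderings of the 62 votes with 33 for A: C(62, 33) = 409894288378212890. By the Bertrand ballot formula (Cycle Lemma / reflection principle), the number of orderings in which A is strictly ahead of B throughout is (p − q)/(p + q) · C(p + q, p) = (33 − 29)/(33 + 29) · 409894288378212890 = 26444792798594380.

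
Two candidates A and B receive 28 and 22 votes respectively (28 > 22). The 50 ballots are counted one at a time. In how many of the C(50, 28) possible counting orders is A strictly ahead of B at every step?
Strict-lead orderings = 10649977831752

Total orderings of the 50 votes with 28 for A: C(50, 28) = 88749815264600. By the Bertrand ballot formula (Cycle Lemma / reflection principle), the number of orderings in which A is strictly ahead of B throughout is (p − q)/(p + q) · C(p + q, p) = (28 − 22)/(28 + 22) · 88749815264600 = 10649977831752.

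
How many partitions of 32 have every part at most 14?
p(32, parts ≤ 14) = 7139

Use the recurrence p(n, m) = p(n, m−1) + p(n−m, m): either the largest part is < m (count p(n, m−1)) or the largest part is exactly m (remove one copy of m, count p(n−m, m)). With p(0, ·) = 1 this gives p(32, parts ≤ 14) = 7139. (By conjugating Young diagrams, this also counts partitions of 32 into at most 14 parts.)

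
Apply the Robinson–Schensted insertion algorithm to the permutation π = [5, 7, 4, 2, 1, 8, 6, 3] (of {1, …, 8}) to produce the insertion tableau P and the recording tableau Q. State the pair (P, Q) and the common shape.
P = [1, 3, 8] / [2, 6] / [4, 7] / [5];  Q = [1, 2, 6] / [3, 7] / [4, 8] / [5];  common shape = (3, 2, 2, 1)

Row-insert the values π_1, π_2, … into P one at a time, bumping the leftmost entry strictly greater than the inserted value down to the next row. The recording tableau Q records, in position (i, j), the step at which that cell was added to P.
  Insert 5 (step 1): P = [5];  Q = [1]
  Insert 7 (step 2): P = [5, 7];  Q = [1, 2]
  Insert 4 (step 3): P = [4, 7] / [5];  Q = [1, 2] / [3]
  Insert 2 (step 4): P = [2, 7] / [4] / [5];  Q = [1, 2] / [3] / [4]
  Insert 1 (step 5): P = [1, 7] / [2] / [4] / [5];  Q = [1, 2] / [3] / [4] / [5]
  Insert 8 (step 6): P = [1, 7, 8] / [2] / [4] / [5];  Q = [1, 2, 6] / [3] / [4] / [5]
  Insert 6 (step 7): P = [1, 6, 8] / [2, 7] / [4] / [5];  Q = [1, 2, 6] / [3, 7] / [4] / [5]
  Insert 3 (step 8): P = [1, 3, 8] / [2, 6] / [4, 7] / [5];  Q = [1, 2, 6] / [3, 7] / [4, 8] / [5]
Final shape: (3, 2, 2, 1).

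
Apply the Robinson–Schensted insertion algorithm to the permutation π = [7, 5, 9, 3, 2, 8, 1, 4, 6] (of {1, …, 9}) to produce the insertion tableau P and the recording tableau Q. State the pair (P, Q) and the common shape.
P = [1, 4, 6] / [2, 8] / [3, 9] / [5] / [7];  Q = [1, 3, 9] / [2, 6] / [4, 8] / [5] / [7];  common shape = (3, 2, 2, 1, 1)

Row-insert the values π_1, π_2, … into P one at a time, bumping the leftmost entry strictly greater than the inserted value down to the next row. The recording tableau Q records, in position (i, j), the step at which that cell was added to P.
  Insert 7 (step 1): P = [7];  Q = [1]
  Insert 5 (step 2): P = [5] / [7];  Q = [1] / [2]
  Insert 9 (step 3): P = [5, 9] / [7];  Q = [1, 3] / [2]
  Insert 3 (step 4): P = [3, 9] / [5] / [7];  Q = [1, 3] / [2] / [4]
  Insert 2 (step 5): P = [2, 9] / [3] / [5] / [7];  Q = [1, 3] / [2] / [4] / [5]
  Insert 8 (step 6): P = [2, 8] / [3, 9] / [5] / [7];  Q = [1, 3] / [2, 6] / [4] / [5]
  Insert 1 (step 7): P = [1, 8] / [2, 9] / [3] / [5] / [7];  Q = [1, 3] / [2, 6] / [4] / [5] / [7]
  Insert 4 (step 8): P = [1, 4] / [2, 8] / [3, 9] / [5] / [7];  Q = [1, 3] / [2, 6] / [4, 8] / [5] / [7]
  Insert 6 (step 9): P = [1, 4, 6] / [2, 8] / [3, 9] / [5] / [7];  Q = [1, 3, 9] / [2, 6] / [4, 8] / [5] / [7]
Final shape: (3, 2, 2, 1, 1).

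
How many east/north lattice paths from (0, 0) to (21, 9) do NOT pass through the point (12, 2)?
Number of paths = 13266110

Total paths from (0, 0) to (21, 9): C(30, 21) = 14307150. Paths through (12, 2): (paths (0, 0) → (12, 2)) × (paths (12, 2) → (21, 9)) = C(14, 12) · C(16, 9) = 91 · 11440 = 1041040. Avoidance count = 14307150 − 1041040 = 13266110.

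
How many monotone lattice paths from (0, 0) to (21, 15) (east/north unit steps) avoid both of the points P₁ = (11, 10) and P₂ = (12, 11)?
Number of paths = 4046344522

Inclusion–exclusion. Total paths: C(36, 21) = 5567902560. Through P₁: C(21, 11)·C(15, 10) = 1059206148. Through P₂: C(23, 12)·C(13, 9) = 966735770. Since P₁ is strictly southwest of P₂, a monotone path through both must visit P₁ then P₂; paths through both = C(21, 11)·C(2, 1)·C(13, 9) = 504383880. Avoid both = 5567902560 − 1059206148 − 966735770 + 504383880 = 4046344522.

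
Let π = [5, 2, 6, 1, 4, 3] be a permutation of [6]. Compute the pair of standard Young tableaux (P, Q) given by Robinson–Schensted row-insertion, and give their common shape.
P = [1, 3] / [2, 4] / [5, 6];  Q = [1, 3] / [2, 5] / [4, 6];  common shape = (2, 2, 2)

Row-insert the values π_1, π_2, … into P one at a time, bumping the leftmost entry strictly greater than the inserted value down to the next row. The recording tableau Q records, in position (i, j), the step at which that cell was added to P.
  Insert 5 (step 1): P = [5];  Q = [1]
  Insert 2 (step 2): P = [2] / [5];  Q = [1] / [2]
  Insert 6 (step 3): P = [2, 6] / [5];  Q = [1, 3] / [2]
  Insert 1 (step 4): P = [1, 6] / [2] / [5];  Q = [1, 3] / [2] / [4]
  Insert 4 (step 5): P = [1, 4] / [2, 6] / [5];  Q = [1, 3] / [2, 5] / [4]
  Insert 3 (step 6): P = [1, 3] / [2, 4] / [5, 6];  Q = [1, 3] / [2, 5] / [4, 6]
Final shape: (2, 2, 2).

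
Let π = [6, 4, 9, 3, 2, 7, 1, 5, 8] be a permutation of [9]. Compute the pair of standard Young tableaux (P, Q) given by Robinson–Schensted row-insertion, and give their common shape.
P = [1, 5, 8] / [2, 7] / [3, 9] / [4] / [6];  Q = [1, 3, 9] / [2, 6] / [4, 8] / [5] / [7];  common shape = (3, 2, 2, 1, 1)

Row-insert the values π_1, π_2, … into P one at a time, bumping the leftmost entry strictly greater than the inserted value down to the next row. The recording tableau Q records, in position (i, j), the step at which that cell was added to P.
  Insert 6 (step 1): P = [6];  Q = [1]
  Insert 4 (step 2): P = [4] / [6];  Q = [1] / [2]
  Insert 9 (step 3): P = [4, 9] / [6];  Q = [1, 3] / [2]
  Insert 3 (step 4): P = [3, 9] / [4] / [6];  Q = [1, 3] / [2] / [4]
  Insert 2 (step 5): P = [2, 9] / [3] / [4] / [6];  Q = [1, 3] / [2] / [4] / [5]
  Insert 7 (step 6): P = [2, 7] / [3, 9] / [4] / [6];  Q = [1, 3] / [2, 6] / [4] / [5]
  Insert 1 (step 7): P = [1, 7] / [2, 9] / [3] / [4] / [6];  Q = [1, 3] / [2, 6] / [4] / [5] / [7]
  Insert 5 (step 8): P = [1, 5] / [2, 7] / [3, 9] / [4] / [6];  Q = [1, 3] / [2, 6] / [4, 8] / [5] / [7]
  Insert 8 (step 9): P = [1, 5, 8] / [2, 7] / [3, 9] / [4] / [6];  Q = [1, 3, 9] / [2, 6] / [4, 8] / [5] / [7]
Final shape: (3, 2, 2, 1, 1).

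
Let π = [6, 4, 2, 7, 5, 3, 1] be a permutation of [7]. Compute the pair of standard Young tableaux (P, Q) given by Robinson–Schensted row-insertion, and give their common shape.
P = [1, 3] / [2, 5] / [4, 7] / [6];  Q = [1, 4] / [2, 5] / [3, 6] / [7];  common shape = (2, 2, 2, 1)

Row-insert the values π_1, π_2, … into P one at a time, bumping the leftmost entry strictly greater than the inserted value down to the next row. The recording tableau Q records, in position (i, j), the step at which that cell was added to P.
  Insert 6 (step 1): P = [6];  Q = [1]
  Insert 4 (step 2): P = [4] / [6];  Q = [1] / [2]
  Insert 2 (step 3): P = [2] / [4] / [6];  Q = [1] / [2] / [3]
  Insert 7 (step 4): P = [2, 7] / [4] / [6];  Q = [1, 4] / [2] / [3]
  Insert 5 (step 5): P = [2, 5] / [4, 7] / [6];  Q = [1, 4] / [2, 5] / [3]
  Insert 3 (step 6): P = [2, 3] / [4, 5] / [6, 7];  Q = [1, 4] / [2, 5] / [3, 6]
  Insert 1 (step 7): P = [1, 3] / [2, 5] / [4, 7] / [6];  Q = [1, 4] / [2, 5] / [3, 6] / [7]
Final shape: (2, 2, 2, 1).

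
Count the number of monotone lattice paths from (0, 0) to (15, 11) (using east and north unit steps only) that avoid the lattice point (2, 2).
Number of paths = 4741640

Total paths from (0, 0) to (15, 11): C(26, 15) = 7726160. Paths through (2, 2): (paths (0, 0) → (2, 2)) × (paths (2, 2) → (15, 11)) = C(4, 2) · C(22, 13) = 6 · 497420 = 2984520. Avoidance count = 7726160 − 2984520 = 4741640.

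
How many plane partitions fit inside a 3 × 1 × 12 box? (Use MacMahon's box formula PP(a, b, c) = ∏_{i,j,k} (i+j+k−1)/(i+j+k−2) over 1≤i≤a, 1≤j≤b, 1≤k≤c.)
PP(3, 1, 12) = 455

Evaluate the triple product over i = 1..3, j = 1..1, k = 1..12. The factors are (2/1) · (3/2) · (4/3) · (5/4) · (6/5) · (7/6) · (8/7) · (9/8) · … (36 factors total). The numerators and denominators telescope so the product is an integer; carrying out the multiplication exactly gives PP(3, 1, 12) = 455.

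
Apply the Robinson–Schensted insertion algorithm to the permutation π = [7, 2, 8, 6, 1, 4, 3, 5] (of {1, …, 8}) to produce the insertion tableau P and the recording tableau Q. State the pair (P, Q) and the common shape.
P = [1, 3, 5] / [2, 4] / [6, 8] / [7];  Q = [1, 3, 8] / [2, 4] / [5, 6] / [7];  common shape = (3, 2, 2, 1)

Row-insert the values π_1, π_2, … into P one at a time, bumping the leftmost entry strictly greater than the inserted value down to the next row. The recording tableau Q records, in position (i, j), the step at which that cell was added to P.
  Insert 7 (step 1): P = [7];  Q = [1]
  Insert 2 (step 2): P = [2] / [7];  Q = [1] / [2]
  Insert 8 (step 3): P = [2, 8] / [7];  Q = [1, 3] / [2]
  Insert 6 (step 4): P = [2, 6] / [7, 8];  Q = [1, 3] / [2, 4]
  Insert 1 (step 5): P = [1, 6] / [2, 8] / [7];  Q = [1, 3] / [2, 4] / [5]
  Insert 4 (step 6): P = [1, 4] / [2, 6] / [7, 8];  Q = [1, 3] / [2, 4] / [5, 6]
  Insert 3 (step 7): P = [1, 3] / [2, 4] / [6, 8] / [7];  Q = [1, 3] / [2, 4] / [5, 6] / [7]
  Insert 5 (step 8): P = [1, 3, 5] / [2, 4] / [6, 8] / [7];  Q = [1, 3, 8] / [2, 4] / [5, 6] / [7]
Final shape: (3, 2, 2, 1).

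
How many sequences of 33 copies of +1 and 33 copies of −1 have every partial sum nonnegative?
C_33 = 212336130412243110

These ballot sequences are counted by the Catalan number C_n = (1/(n + 1)) · C(2n, n). For n = 33: C_33 = (1/34) · C(66, 33) = 7219428434016265740/34 = 212336130412243110.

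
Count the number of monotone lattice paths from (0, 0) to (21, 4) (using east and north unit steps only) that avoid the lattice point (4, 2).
Number of paths = 10085

Total paths from (0, 0) to (21, 4): C(25, 21) = 12650. Paths through (4, 2): (paths (0, 0) → (4, 2)) × (paths (4, 2) → (21, 4)) = C(6, 4) · C(19, 17) = 15 · 171 = 2565. Avoidance count = 12650 − 2565 = 10085.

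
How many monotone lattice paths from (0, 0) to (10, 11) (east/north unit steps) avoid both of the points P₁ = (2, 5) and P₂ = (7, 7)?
Number of paths = 184968

Inclusion–exclusion. Total paths: C(21, 10) = 352716. Through P₁: C(7, 2)·C(14, 8) = 63063. Through P₂: C(14, 7)·C(7, 3) = 120120. Since P₁ is strictly southwest of P₂, a monotone path through both must visit P₁ then P₂; paths through both = C(7, 2)·C(7, 5)·C(7, 3) = 15435. Avoid both = 352716 − 63063 − 120120 + 15435 = 184968.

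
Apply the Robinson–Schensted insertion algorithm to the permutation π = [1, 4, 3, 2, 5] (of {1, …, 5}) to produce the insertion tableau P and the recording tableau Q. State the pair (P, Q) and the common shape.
P = [1, 2, 5] / [3] / [4];  Q = [1, 2, 5] / [3] / [4];  common shape = (3, 1, 1)

Row-insert the values π_1, π_2, … into P one at a time, bumping the leftmost entry strictly greater than the inserted value down to the next row. The recording tableau Q records, in position (i, j), the step at which that cell was added to P.
  Insert 1 (step 1): P = [1];  Q = [1]
  Insert 4 (step 2): P = [1, 4];  Q = [1, 2]
  Insert 3 (step 3): P = [1, 3] / [4];  Q = [1, 2] / [3]
  Insert 2 (step 4): P = [1, 2] / [3] / [4];  Q = [1, 2] / [3] / [4]
  Insert 5 (step 5): P = [1, 2, 5] / [3] / [4];  Q = [1, 2, 5] / [3] / [4]
Final shape: (3, 1, 1).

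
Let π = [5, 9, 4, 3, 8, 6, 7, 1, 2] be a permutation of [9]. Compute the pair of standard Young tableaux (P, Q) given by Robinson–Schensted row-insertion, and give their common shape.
P = [1, 2, 7] / [3, 6] / [4, 8] / [5, 9];  Q = [1, 2, 7] / [3, 5] / [4, 6] / [8, 9];  common shape = (3, 2, 2, 2)

Row-insert the values π_1, π_2, … into P one at a time, bumping the leftmost entry strictly greater than the inserted value down to the next row. The recording tableau Q records, in position (i, j), the step at which that cell was added to P.
  Insert 5 (step 1): P = [5];  Q = [1]
  Insert 9 (step 2): P = [5, 9];  Q = [1, 2]
  Insert 4 (step 3): P = [4, 9] / [5];  Q = [1, 2] / [3]
  Insert 3 (step 4): P = [3, 9] / [4] / [5];  Q = [1, 2] / [3] / [4]
  Insert 8 (step 5): P = [3, 8] / [4, 9] / [5];  Q = [1, 2] / [3, 5] / [4]
  Insert 6 (step 6): P = [3, 6] / [4, 8] / [5, 9];  Q = [1, 2] / [3, 5] / [4, 6]
  Insert 7 (step 7): P = [3, 6, 7] / [4, 8] / [5, 9];  Q = [1, 2, 7] / [3, 5] / [4, 6]
  Insert 1 (step 8): P = [1, 6, 7] / [3, 8] / [4, 9] / [5];  Q = [1, 2, 7] / [3, 5] / [4, 6] / [8]
  Insert 2 (step 9): P = [1, 2, 7] / [3, 6] / [4, 8] / [5, 9];  Q = [1, 2, 7] / [3, 5] / [4, 6] / [8, 9]
Final shape: (3, 2, 2, 2).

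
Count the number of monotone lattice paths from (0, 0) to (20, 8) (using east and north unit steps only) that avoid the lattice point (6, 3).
Number of paths = 2131353

Total paths from (0, 0) to (20, 8): C(28, 20) = 3108105. Paths through (6, 3): (paths (0, 0) → (6, 3)) × (paths (6, 3) → (20, 8)) = C(9, 6) · C(19, 14) = 84 · 11628 = 976752. Avoidance count = 3108105 − 976752 = 2131353.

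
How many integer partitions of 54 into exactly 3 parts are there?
p(54, 3 parts) = 243

Partitions of n into exactly k parts are in bijection with partitions of n − k into at most k parts (subtract 1 from each part). So p(54, exactly 3) = p(51, parts ≤ 3). Computing via the recurrence p(m, j) = p(m, j−1) + p(m−j, j) gives 243.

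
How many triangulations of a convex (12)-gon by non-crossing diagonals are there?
C_10 = 16796

These polygon triangulations are counted by the Catalan number C_n = (1/(n + 1)) · C(2n, n). For n = 10: C_10 = (1/11) · C(20, 10) = 184756/11 = 16796.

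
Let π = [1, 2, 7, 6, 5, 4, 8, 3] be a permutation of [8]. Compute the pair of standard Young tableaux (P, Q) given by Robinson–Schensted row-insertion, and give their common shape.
P = [1, 2, 3, 8] / [4] / [5] / [6] / [7];  Q = [1, 2, 3, 7] / [4] / [5] / [6] / [8];  common shape = (4, 1, 1, 1, 1)

Row-insert the values π_1, π_2, … into P one at a time, bumping the leftmost entry strictly greater than the inserted value down to the next row. The recording tableau Q records, in position (i, j), the step at which that cell was added to P.
  Insert 1 (step 1): P = [1];  Q = [1]
  Insert 2 (step 2): P = [1, 2];  Q = [1, 2]
  Insert 7 (step 3): P = [1, 2, 7];  Q = [1, 2, 3]
  Insert 6 (step 4): P = [1, 2, 6] / [7];  Q = [1, 2, 3] / [4]
  Insert 5 (step 5): P = [1, 2, 5] / [6] / [7];  Q = [1, 2, 3] / [4] / [5]
  Insert 4 (step 6): P = [1, 2, 4] / [5] / [6] / [7];  Q = [1, 2, 3] / [4] / [5] / [6]
  Insert 8 (step 7): P = [1, 2, 4, 8] / [5] / [6] / [7];  Q = [1, 2, 3, 7] / [4] / [5] / [6]
  Insert 3 (step 8): P = [1, 2, 3, 8] / [4] / [5] / [6] / [7];  Q = [1, 2, 3, 7] / [4] / [5] / [6] / [8]
Final shape: (4, 1, 1, 1, 1).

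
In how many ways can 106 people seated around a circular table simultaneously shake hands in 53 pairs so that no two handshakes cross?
C_53 = 116157871455782434250553845880

These noncrossing handshakes are counted by the Catalan number C_n = (1/(n + 1)) · C(2n, n). For n = 53: C_53 = (1/54) · C(106, 53) = 6272525058612251449529907677520/54 = 116157871455782434250553845880.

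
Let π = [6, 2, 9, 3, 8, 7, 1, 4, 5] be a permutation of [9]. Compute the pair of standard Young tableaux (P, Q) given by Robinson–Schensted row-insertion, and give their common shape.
P = [1, 3, 4, 5] / [2, 7] / [6, 8] / [9];  Q = [1, 3, 5, 9] / [2, 4] / [6, 8] / [7];  common shape = (4, 2, 2, 1)

Row-insert the values π_1, π_2, … into P one at a time, bumping the leftmost entry strictly greater than the inserted value down to the next row. The recording tableau Q records, in position (i, j), the step at which that cell was added to P.
  Insert 6 (step 1): P = [6];  Q = [1]
  Insert 2 (step 2): P = [2] / [6];  Q = [1] / [2]
  Insert 9 (step 3): P = [2, 9] / [6];  Q = [1, 3] / [2]
  Insert 3 (step 4): P = [2, 3] / [6, 9];  Q = [1, 3] / [2, 4]
  Insert 8 (step 5): P = [2, 3, 8] / [6, 9];  Q = [1, 3, 5] / [2, 4]
  Insert 7 (step 6): P = [2, 3, 7] / [6, 8] / [9];  Q = [1, 3, 5] / [2, 4] / [6]
  Insert 1 (step 7): P = [1, 3, 7] / [2, 8] / [6] / [9];  Q = [1, 3, 5] / [2, 4] / [6] / [7]
  Insert 4 (step 8): P = [1, 3, 4] / [2, 7] / [6, 8] / [9];  Q = [1, 3, 5] / [2, 4] / [6, 8] / [7]
  Insert 5 (step 9): P = [1, 3, 4, 5] / [2, 7] / [6, 8] / [9];  Q = [1, 3, 5, 9] / [2, 4] / [6, 8] / [7]
Final shape: (4, 2, 2, 1).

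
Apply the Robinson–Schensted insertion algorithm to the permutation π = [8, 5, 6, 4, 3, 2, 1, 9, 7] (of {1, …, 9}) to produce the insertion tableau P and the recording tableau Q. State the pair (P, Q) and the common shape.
P = [1, 6, 7] / [2, 9] / [3] / [4] / [5] / [8];  Q = [1, 3, 8] / [2, 9] / [4] / [5] / [6] / [7];  common shape = (3, 2, 1, 1, 1, 1)

Row-insert the values π_1, π_2, … into P one at a time, bumping the leftmost entry strictly greater than the inserted value down to the next row. The recording tableau Q records, in position (i, j), the step at which that cell was added to P.
  Insert 8 (step 1): P = [8];  Q = [1]
  Insert 5 (step 2): P = [5] / [8];  Q = [1] / [2]
  Insert 6 (step 3): P = [5, 6] / [8];  Q = [1, 3] / [2]
  Insert 4 (step 4): P = [4, 6] / [5] / [8];  Q = [1, 3] / [2] / [4]
  Insert 3 (step 5): P = [3, 6] / [4] / [5] / [8];  Q = [1, 3] / [2] / [4] / [5]
  Insert 2 (step 6): P = [2, 6] / [3] / [4] / [5] / [8];  Q = [1, 3] / [2] / [4] / [5] / [6]
  Insert 1 (step 7): P = [1, 6] / [2] / [3] / [4] / [5] / [8];  Q = [1, 3] / [2] / [4] / [5] / [6] / [7]
  Insert 9 (step 8): P = [1, 6, 9] / [2] / [3] / [4] / [5] / [8];  Q = [1, 3, 8] / [2] / [4] / [5] / [6] / [7]
  Insert 7 (step 9): P = [1, 6, 7] / [2, 9] / [3] / [4] / [5] / [8];  Q = [1, 3, 8] / [2, 9] / [4] / [5] / [6] / [7]
Final shape: (3, 2, 1, 1, 1, 1).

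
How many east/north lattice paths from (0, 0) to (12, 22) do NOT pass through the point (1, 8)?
Number of paths = 508237440

Total paths from (0, 0) to (12, 22): C(34, 12) = 548354040. Paths through (1, 8): (paths (0, 0) → (1, 8)) × (paths (1, 8) → (12, 22)) = C(9, 1) · C(25, 11) = 9 · 4457400 = 40116600. Avoidance count = 548354040 − 40116600 = 508237440.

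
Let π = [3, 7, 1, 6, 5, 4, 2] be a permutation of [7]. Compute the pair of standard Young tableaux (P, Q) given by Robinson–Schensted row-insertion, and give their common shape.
P = [1, 2] / [3, 4] / [5] / [6] / [7];  Q = [1, 2] / [3, 4] / [5] / [6] / [7];  common shape = (2, 2, 1, 1, 1)

Row-insert the values π_1, π_2, … into P one at a time, bumping the leftmost entry strictly greater than the inserted value down to the next row. The recording tableau Q records, in position (i, j), the step at which that cell was added to P.
  Insert 3 (step 1): P = [3];  Q = [1]
  Insert 7 (step 2): P = [3, 7];  Q = [1, 2]
  Insert 1 (step 3): P = [1, 7] / [3];  Q = [1, 2] / [3]
  Insert 6 (step 4): P = [1, 6] / [3, 7];  Q = [1, 2] / [3, 4]
  Insert 5 (step 5): P = [1, 5] / [3, 6] / [7];  Q = [1, 2] / [3, 4] / [5]
  Insert 4 (step 6): P = [1, 4] / [3, 5] / [6] / [7];  Q = [1, 2] / [3, 4] / [5] / [6]
  Insert 2 (step 7): P = [1, 2] / [3, 4] / [5] / [6] / [7];  Q = [1, 2] / [3, 4] / [5] / [6] / [7]
Final shape: (2, 2, 1, 1, 1).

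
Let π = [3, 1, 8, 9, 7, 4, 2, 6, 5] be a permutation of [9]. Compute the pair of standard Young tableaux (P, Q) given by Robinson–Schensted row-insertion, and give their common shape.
P = [1, 2, 5] / [3, 4, 6] / [7, 9] / [8];  Q = [1, 3, 4] / [2, 5, 8] / [6, 9] / [7];  common shape = (3, 3, 2, 1)

Row-insert the values π_1, π_2, … into P one at a time, bumping the leftmost entry strictly greater than the inserted value down to the next row. The recording tableau Q records, in position (i, j), the step at which that cell was added to P.
  Insert 3 (step 1): P = [3];  Q = [1]
  Insert 1 (step 2): P = [1] / [3];  Q = [1] / [2]
  Insert 8 (step 3): P = [1, 8] / [3];  Q = [1, 3] / [2]
  Insert 9 (step 4): P = [1, 8, 9] / [3];  Q = [1, 3, 4] / [2]
  Insert 7 (step 5): P = [1, 7, 9] / [3, 8];  Q = [1, 3, 4] / [2, 5]
  Insert 4 (step 6): P = [1, 4, 9] / [3, 7] / [8];  Q = [1, 3, 4] / [2, 5] / [6]
  Insert 2 (step 7): P = [1, 2, 9] / [3, 4] / [7] / [8];  Q = [1, 3, 4] / [2, 5] / [6] / [7]
  Insert 6 (step 8): P = [1, 2, 6] / [3, 4, 9] / [7] / [8];  Q = [1, 3, 4] / [2, 5, 8] / [6] / [7]
  Insert 5 (step 9): P = [1, 2, 5] / [3, 4, 6] / [7, 9] / [8];  Q = [1, 3, 4] / [2, 5, 8] / [6, 9] / [7]
Final shape: (3, 3, 2, 1).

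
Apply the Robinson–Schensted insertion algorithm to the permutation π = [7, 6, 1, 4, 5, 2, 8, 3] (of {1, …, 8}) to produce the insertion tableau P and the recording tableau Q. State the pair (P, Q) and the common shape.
P = [1, 2, 3, 8] / [4, 5] / [6] / [7];  Q = [1, 4, 5, 7] / [2, 8] / [3] / [6];  common shape = (4, 2, 1, 1)

Row-insert the values π_1, π_2, … into P one at a time, bumping the leftmost entry strictly greater than the inserted value down to the next row. The recording tableau Q records, in position (i, j), the step at which that cell was added to P.
  Insert 7 (step 1): P = [7];  Q = [1]
  Insert 6 (step 2): P = [6] / [7];  Q = [1] / [2]
  Insert 1 (step 3): P = [1] / [6] / [7];  Q = [1] / [2] / [3]
  Insert 4 (step 4): P = [1, 4] / [6] / [7];  Q = [1, 4] / [2] / [3]
  Insert 5 (step 5): P = [1, 4, 5] / [6] / [7];  Q = [1, 4, 5] / [2] / [3]
  Insert 2 (step 6): P = [1, 2, 5] / [4] / [6] / [7];  Q = [1, 4, 5] / [2] / [3] / [6]
  Insert 8 (step 7): P = [1, 2, 5, 8] / [4] / [6] / [7];  Q = [1, 4, 5, 7] / [2] / [3] / [6]
  Insert 3 (step 8): P = [1, 2, 3, 8] / [4, 5] / [6] / [7];  Q = [1, 4, 5, 7] / [2, 8] / [3] / [6]
Final shape: (4, 2, 1, 1).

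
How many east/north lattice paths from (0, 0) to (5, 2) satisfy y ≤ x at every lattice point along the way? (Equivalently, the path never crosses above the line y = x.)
Number of paths = 14

By the reflection principle (André's argument), the number of monotone paths to (5, 2) with n ≤ m that never go above y = x is C(7, 5) − C(7, 6) = 21 − 7 = 14.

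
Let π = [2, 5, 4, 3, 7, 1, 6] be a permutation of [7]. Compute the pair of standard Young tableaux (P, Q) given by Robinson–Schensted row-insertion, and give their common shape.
P = [1, 3, 6] / [2, 7] / [4] / [5];  Q = [1, 2, 5] / [3, 7] / [4] / [6];  common shape = (3, 2, 1, 1)

Row-insert the values π_1, π_2, … into P one at a time, bumping the leftmost entry strictly greater than the inserted value down to the next row. The recording tableau Q records, in position (i, j), the step at which that cell was added to P.
  Insert 2 (step 1): P = [2];  Q = [1]
  Insert 5 (step 2): P = [2, 5];  Q = [1, 2]
  Insert 4 (step 3): P = [2, 4] / [5];  Q = [1, 2] / [3]
  Insert 3 (step 4): P = [2, 3] / [4] / [5];  Q = [1, 2] / [3] / [4]
  Insert 7 (step 5): P = [2, 3, 7] / [4] / [5];  Q = [1, 2, 5] / [3] / [4]
  Insert 1 (step 6): P = [1, 3, 7] / [2] / [4] / [5];  Q = [1, 2, 5] / [3] / [4] / [6]
  Insert 6 (step 7): P = [1, 3, 6] / [2, 7] / [4] / [5];  Q = [1, 2, 5] / [3, 7] / [4] / [6]
Final shape: (3, 2, 1, 1).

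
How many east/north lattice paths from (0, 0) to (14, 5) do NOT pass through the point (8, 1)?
Number of paths = 9738

Total paths from (0, 0) to (14, 5): C(19, 14) = 11628. Paths through (8, 1): (paths (0, 0) → (8, 1)) × (paths (8, 1) → (14, 5)) = C(9, 8) · C(10, 6) = 9 · 210 = 1890. Avoidance count = 11628 − 1890 = 9738.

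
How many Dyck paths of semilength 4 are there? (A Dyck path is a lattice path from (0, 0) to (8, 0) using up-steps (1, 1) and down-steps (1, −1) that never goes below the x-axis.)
C_4 = 14

These Dyck paths are counted by the Catalan number C_n = (1/(n + 1)) · C(2n, n). For n = 4: C_4 = (1/5) · C(8, 4) = 70/5 = 14.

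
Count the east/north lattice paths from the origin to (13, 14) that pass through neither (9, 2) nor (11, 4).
Number of paths = 19889890

Inclusion–exclusion. Total paths: C(27, 13) = 20058300. Through P₁: C(11, 9)·C(16, 4) = 100100. Through P₂: C(15, 11)·C(12, 2) = 90090. Since P₁ is strictly southwest of P₂, a monotone path through both must visit P₁ then P₂; paths through both = C(11, 9)·C(4, 2)·C(12, 2) = 21780. Avoid both = 20058300 − 100100 − 90090 + 21780 = 19889890.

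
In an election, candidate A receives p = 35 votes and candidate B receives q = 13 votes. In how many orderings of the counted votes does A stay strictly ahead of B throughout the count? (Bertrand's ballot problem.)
Strict-lead orderings = 88425447594

Total orderings of the 48 votes with 35 for A: C(48, 35) = 192928249296. By the Bertrand ballot formula (Cycle Lemma / reflection principle), the number of orderings in which A is strictly ahead of B throughout is (p − q)/(p + q) · C(p + q, p) = (35 − 13)/(35 + 13) · 192928249296 = 88425447594.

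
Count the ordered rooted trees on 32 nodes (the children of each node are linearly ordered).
C_31 = 14544636039226909

These ordered rooted trees are counted by the Catalan number C_n = (1/(n + 1)) · C(2n, n). For n = 31: C_31 = (1/32) · C(62, 31) = 465428353255261088/32 = 14544636039226909.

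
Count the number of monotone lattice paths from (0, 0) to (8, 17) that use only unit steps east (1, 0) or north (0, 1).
Number of paths = 1081575

A monotone lattice path from (0, 0) to (8, 17) consists of 8 east steps and 17 north steps in some order, so it is determined by which 8 of the 25 steps are east. The count is C(25, 8) = 1081575.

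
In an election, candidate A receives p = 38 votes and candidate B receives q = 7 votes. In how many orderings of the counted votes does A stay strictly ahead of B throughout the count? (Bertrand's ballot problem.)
Strict-lead orderings = 31261516

Total orderings of the 45 votes with 38 for A: C(45, 38) = 45379620. By the Bertrand ballot formula (Cycle Lemma / reflection principle), the number of orderings in which A is strictly ahead of B throughout is (p − q)/(p + q) · C(p + q, p) = (38 − 7)/(38 + 7) · 45379620 = 31261516.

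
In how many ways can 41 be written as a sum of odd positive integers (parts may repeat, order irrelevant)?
p_odd(41) = 1260

Enumerate partitions using only odd parts via the recurrence o(n, m) = o(n, m−2) + o(n−m, m) over odd m, starting from the largest odd part ≤ n. This gives p_odd(41) = 1260. (Euler's theorem: equals the count of distinct-part partitions.)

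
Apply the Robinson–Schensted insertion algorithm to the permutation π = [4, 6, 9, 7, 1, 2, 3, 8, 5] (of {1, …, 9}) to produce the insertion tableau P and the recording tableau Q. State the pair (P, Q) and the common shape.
P = [1, 2, 3, 5] / [4, 6, 7, 8] / [9];  Q = [1, 2, 3, 8] / [4, 6, 7, 9] / [5];  common shape = (4, 4, 1)

Row-insert the values π_1, π_2, … into P one at a time, bumping the leftmost entry strictly greater than the inserted value down to the next row. The recording tableau Q records, in position (i, j), the step at which that cell was added to P.
  Insert 4 (step 1): P = [4];  Q = [1]
  Insert 6 (step 2): P = [4, 6];  Q = [1, 2]
  Insert 9 (step 3): P = [4, 6, 9];  Q = [1, 2, 3]
  Insert 7 (step 4): P = [4, 6, 7] / [9];  Q = [1, 2, 3] / [4]
  Insert 1 (step 5): P = [1, 6, 7] / [4] / [9];  Q = [1, 2, 3] / [4] / [5]
  Insert 2 (step 6): P = [1, 2, 7] / [4, 6] / [9];  Q = [1, 2, 3] / [4, 6] / [5]
  Insert 3 (step 7): P = [1, 2, 3] / [4, 6, 7] / [9];  Q = [1, 2, 3] / [4, 6, 7] / [5]
  Insert 8 (step 8): P = [1, 2, 3, 8] / [4, 6, 7] / [9];  Q = [1, 2, 3, 8] / [4, 6, 7] / [5]
  Insert 5 (step 9): P = [1, 2, 3, 5] / [4, 6, 7, 8] / [9];  Q = [1, 2, 3, 8] / [4, 6, 7, 9] / [5]
Final shape: (4, 4, 1).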